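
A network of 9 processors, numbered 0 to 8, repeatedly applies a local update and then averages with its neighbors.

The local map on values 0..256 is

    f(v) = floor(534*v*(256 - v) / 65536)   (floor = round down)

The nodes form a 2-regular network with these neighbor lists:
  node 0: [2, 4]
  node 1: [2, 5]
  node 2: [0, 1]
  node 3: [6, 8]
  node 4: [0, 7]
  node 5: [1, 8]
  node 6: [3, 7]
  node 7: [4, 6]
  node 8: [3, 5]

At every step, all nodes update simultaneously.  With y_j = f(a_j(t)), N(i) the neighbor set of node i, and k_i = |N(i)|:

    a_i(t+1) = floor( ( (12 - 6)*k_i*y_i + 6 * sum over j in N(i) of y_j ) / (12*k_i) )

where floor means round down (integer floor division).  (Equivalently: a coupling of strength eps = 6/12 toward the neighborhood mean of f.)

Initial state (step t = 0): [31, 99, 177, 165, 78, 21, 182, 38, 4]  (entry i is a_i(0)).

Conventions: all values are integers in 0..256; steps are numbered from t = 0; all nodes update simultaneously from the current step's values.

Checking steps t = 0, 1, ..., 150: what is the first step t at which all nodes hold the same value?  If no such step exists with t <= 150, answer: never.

Answer: 4
Key observation: Synchronization is absorbing here: once all nodes are equal they stay equal, and step 4 is the first all-equal step.

Derivation:
t=0: [31, 99, 177, 165, 78, 21, 182, 38, 4]  (not all equal)
t=1: [84, 101, 102, 90, 87, 53, 101, 89, 44]  (not all equal)
t=2: [120, 117, 124, 111, 119, 94, 124, 122, 90]  (not all equal)
t=3: [132, 130, 132, 129, 132, 125, 132, 132, 124]  (not all equal)
t=4: [133, 133, 133, 133, 133, 133, 133, 133, 133]  (all equal)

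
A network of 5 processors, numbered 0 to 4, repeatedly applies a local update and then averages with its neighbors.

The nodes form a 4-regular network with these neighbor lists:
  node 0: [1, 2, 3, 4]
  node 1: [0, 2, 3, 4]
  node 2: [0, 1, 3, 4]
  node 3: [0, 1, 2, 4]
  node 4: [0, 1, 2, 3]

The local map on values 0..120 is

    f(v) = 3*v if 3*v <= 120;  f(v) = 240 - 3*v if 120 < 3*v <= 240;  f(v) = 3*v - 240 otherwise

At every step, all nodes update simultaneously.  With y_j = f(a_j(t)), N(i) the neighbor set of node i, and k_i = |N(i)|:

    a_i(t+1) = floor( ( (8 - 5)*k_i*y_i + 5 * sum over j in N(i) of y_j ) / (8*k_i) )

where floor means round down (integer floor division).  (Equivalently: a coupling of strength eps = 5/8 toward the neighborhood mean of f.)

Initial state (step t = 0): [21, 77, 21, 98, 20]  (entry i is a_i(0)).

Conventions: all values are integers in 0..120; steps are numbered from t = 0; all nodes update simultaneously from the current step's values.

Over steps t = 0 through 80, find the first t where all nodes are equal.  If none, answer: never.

Answer: never
Key observation: The state at step 10 reappears at step 12 — the system is in a cycle of period 2 from step 10 on.  No step 0..12 is synchronized, and the cycle repeats forever, so no step up to 80 (or ever) has all nodes equal.

Derivation:
t=0: [21, 77, 21, 98, 20]  (not all equal)
t=1: [52, 40, 52, 50, 52]  (not all equal)
t=2: [90, 98, 90, 91, 90]  (not all equal)
t=3: [34, 39, 34, 34, 34]  (not all equal)
t=4: [104, 107, 104, 104, 104]  (not all equal)
t=5: [73, 75, 73, 73, 73]  (not all equal)
t=6: [20, 18, 20, 20, 20]  (not all equal)
t=7: [59, 57, 59, 59, 59]  (not all equal)
t=8: [63, 65, 63, 63, 63]  (not all equal)
t=9: [50, 48, 50, 50, 50]  (not all equal)
t=10: [90, 92, 90, 90, 90]  (not all equal)
t=11: [30, 32, 30, 30, 30]  (not all equal)
t=12: [90, 92, 90, 90, 90]  (not all equal)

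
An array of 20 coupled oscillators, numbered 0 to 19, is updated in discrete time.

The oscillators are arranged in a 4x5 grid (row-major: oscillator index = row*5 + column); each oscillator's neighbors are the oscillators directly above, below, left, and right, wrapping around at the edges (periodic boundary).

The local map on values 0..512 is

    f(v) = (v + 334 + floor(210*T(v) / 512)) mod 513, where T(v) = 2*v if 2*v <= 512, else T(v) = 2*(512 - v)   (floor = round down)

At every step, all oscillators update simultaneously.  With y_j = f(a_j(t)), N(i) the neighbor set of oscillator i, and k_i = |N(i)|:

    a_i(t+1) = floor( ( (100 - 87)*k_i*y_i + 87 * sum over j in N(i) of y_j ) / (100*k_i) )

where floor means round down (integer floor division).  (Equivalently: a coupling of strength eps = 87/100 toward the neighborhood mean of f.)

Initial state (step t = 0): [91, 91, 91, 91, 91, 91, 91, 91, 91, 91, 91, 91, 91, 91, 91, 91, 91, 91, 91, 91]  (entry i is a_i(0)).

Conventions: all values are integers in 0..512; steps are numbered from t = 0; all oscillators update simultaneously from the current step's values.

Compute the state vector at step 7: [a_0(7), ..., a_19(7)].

Answer: [293, 293, 293, 293, 293, 293, 293, 293, 293, 293, 293, 293, 293, 293, 293, 293, 293, 293, 293, 293]

Derivation:
t=0: [91, 91, 91, 91, 91, 91, 91, 91, 91, 91, 91, 91, 91, 91, 91, 91, 91, 91, 91, 91]
t=1: [499, 499, 499, 499, 499, 499, 499, 499, 499, 499, 499, 499, 499, 499, 499, 499, 499, 499, 499, 499]
t=2: [330, 330, 330, 330, 330, 330, 330, 330, 330, 330, 330, 330, 330, 330, 330, 330, 330, 330, 330, 330]
t=3: [300, 300, 300, 300, 300, 300, 300, 300, 300, 300, 300, 300, 300, 300, 300, 300, 300, 300, 300, 300]
t=4: [294, 294, 294, 294, 294, 294, 294, 294, 294, 294, 294, 294, 294, 294, 294, 294, 294, 294, 294, 294]
t=5: [293, 293, 293, 293, 293, 293, 293, 293, 293, 293, 293, 293, 293, 293, 293, 293, 293, 293, 293, 293]
t=6: [293, 293, 293, 293, 293, 293, 293, 293, 293, 293, 293, 293, 293, 293, 293, 293, 293, 293, 293, 293]
t=7: [293, 293, 293, 293, 293, 293, 293, 293, 293, 293, 293, 293, 293, 293, 293, 293, 293, 293, 293, 293]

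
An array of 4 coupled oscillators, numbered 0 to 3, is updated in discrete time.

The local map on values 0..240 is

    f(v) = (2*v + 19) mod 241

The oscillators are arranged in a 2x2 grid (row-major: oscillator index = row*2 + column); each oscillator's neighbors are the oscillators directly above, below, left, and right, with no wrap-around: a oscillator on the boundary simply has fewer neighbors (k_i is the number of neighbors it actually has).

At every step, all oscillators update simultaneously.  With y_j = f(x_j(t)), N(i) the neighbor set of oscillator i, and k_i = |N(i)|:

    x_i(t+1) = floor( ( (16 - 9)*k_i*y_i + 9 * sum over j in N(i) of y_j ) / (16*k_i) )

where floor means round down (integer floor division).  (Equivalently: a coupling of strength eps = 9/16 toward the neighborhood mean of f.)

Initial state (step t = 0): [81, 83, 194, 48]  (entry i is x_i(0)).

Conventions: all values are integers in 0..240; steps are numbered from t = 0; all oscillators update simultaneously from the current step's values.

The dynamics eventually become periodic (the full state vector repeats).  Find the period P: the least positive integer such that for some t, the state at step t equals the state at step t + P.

Answer: 24
Key observation: The state at step 40, [213, 213, 213, 213], reappears at step 64 — and no state repeats earlier — so the cycle the system enters has period 24.

Derivation:
t=0: [81, 83, 194, 48]
t=1: [177, 164, 155, 149]
t=2: [112, 104, 97, 87]
t=3: [124, 154, 148, 208]
t=4: [56, 99, 94, 129]
t=5: [176, 141, 137, 135]
t=6: [88, 76, 72, 52]
t=7: [179, 164, 160, 147]
t=8: [116, 104, 101, 88]
t=9: [130, 156, 154, 211]
t=10: [66, 106, 104, 137]
t=11: [194, 158, 156, 151]
t=12: [124, 110, 108, 86]
t=13: [144, 165, 163, 216]
t=14: [88, 124, 123, 151]
t=15: [99, 88, 87, 49]
t=16: [204, 179, 178, 160]
t=17: [157, 139, 138, 118]
t=18: [71, 54, 53, 37]
t=19: [141, 127, 126, 111]
t=20: [43, 30, 30, 17]
t=21: [90, 79, 79, 67]
t=22: [186, 176, 176, 166]
t=23: [138, 130, 130, 121]
t=24: [45, 37, 37, 30]
t=25: [100, 93, 93, 86]
t=26: [211, 205, 205, 198]
t=27: [193, 187, 187, 181]
t=28: [157, 152, 152, 146]
t=29: [86, 81, 81, 76]
t=30: [185, 181, 181, 176]
t=31: [143, 139, 139, 135]
t=32: [59, 56, 56, 52]
t=33: [133, 130, 130, 127]
t=34: [40, 38, 38, 35]
t=35: [96, 94, 94, 92]
t=36: [208, 207, 207, 205]
t=37: [192, 191, 191, 190]
t=38: [160, 160, 160, 159]
t=39: [98, 97, 97, 97]
t=40: [213, 213, 213, 213]
t=41: [204, 204, 204, 204]
t=42: [186, 186, 186, 186]
t=43: [150, 150, 150, 150]
t=44: [78, 78, 78, 78]
t=45: [175, 175, 175, 175]
t=46: [128, 128, 128, 128]
t=47: [34, 34, 34, 34]
t=48: [87, 87, 87, 87]
t=49: [193, 193, 193, 193]
t=50: [164, 164, 164, 164]
t=51: [106, 106, 106, 106]
t=52: [231, 231, 231, 231]
t=53: [240, 240, 240, 240]
t=54: [17, 17, 17, 17]
t=55: [53, 53, 53, 53]
t=56: [125, 125, 125, 125]
t=57: [28, 28, 28, 28]
t=58: [75, 75, 75, 75]
t=59: [169, 169, 169, 169]
t=60: [116, 116, 116, 116]
t=61: [10, 10, 10, 10]
t=62: [39, 39, 39, 39]
t=63: [97, 97, 97, 97]
t=64: [213, 213, 213, 213]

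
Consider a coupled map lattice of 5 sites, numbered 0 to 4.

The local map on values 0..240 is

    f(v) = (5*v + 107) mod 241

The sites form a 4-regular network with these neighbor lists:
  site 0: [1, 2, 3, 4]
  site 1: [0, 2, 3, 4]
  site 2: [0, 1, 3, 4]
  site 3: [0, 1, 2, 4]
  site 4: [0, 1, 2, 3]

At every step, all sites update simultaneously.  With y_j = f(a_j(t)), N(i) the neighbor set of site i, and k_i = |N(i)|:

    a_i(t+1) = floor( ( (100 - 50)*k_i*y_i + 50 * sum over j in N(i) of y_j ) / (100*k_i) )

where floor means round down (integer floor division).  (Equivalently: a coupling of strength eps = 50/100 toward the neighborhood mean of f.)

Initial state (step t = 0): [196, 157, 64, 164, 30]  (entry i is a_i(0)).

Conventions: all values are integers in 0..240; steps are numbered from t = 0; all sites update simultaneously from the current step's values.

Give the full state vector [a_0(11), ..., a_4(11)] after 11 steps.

Answer: [146, 73, 66, 105, 95]

Derivation:
t=0: [196, 157, 64, 164, 30]
t=1: [133, 150, 157, 163, 93]
t=2: [98, 130, 143, 154, 113]
t=3: [117, 86, 111, 131, 145]
t=4: [152, 94, 141, 88, 115]
t=5: [128, 109, 107, 98, 149]
t=6: [83, 138, 134, 117, 123]
t=7: [92, 105, 97, 156, 167]
t=8: [122, 147, 132, 152, 173]
t=9: [156, 113, 85, 122, 71]
t=10: [169, 178, 126, 195, 190]
t=11: [146, 73, 66, 105, 95]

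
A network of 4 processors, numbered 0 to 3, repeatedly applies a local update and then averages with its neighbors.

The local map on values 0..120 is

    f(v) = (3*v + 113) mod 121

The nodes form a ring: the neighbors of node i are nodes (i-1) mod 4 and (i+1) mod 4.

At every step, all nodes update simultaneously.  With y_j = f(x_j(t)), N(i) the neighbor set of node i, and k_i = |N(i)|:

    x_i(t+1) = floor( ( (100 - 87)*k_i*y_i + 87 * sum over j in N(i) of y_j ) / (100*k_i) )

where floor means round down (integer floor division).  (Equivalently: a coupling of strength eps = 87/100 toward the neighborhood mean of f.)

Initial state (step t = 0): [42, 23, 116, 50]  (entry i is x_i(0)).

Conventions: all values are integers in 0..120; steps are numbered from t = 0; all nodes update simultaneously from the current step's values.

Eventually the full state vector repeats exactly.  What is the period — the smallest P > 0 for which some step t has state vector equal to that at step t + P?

Simulating step by step:
t=0: [42, 23, 116, 50]
t=1: [51, 101, 48, 96]
t=2: [42, 23, 41, 21]
t=3: [65, 109, 65, 108]
t=4: [74, 67, 74, 67]
t=5: [74, 90, 74, 90]
t=6: [29, 83, 29, 83]
t=7: [114, 84, 114, 84]
t=8: [13, 80, 13, 80]
t=9: [100, 41, 100, 41]
t=10: [106, 58, 106, 58]
t=11: [47, 65, 47, 65]
t=12: [58, 19, 58, 19]
t=13: [48, 45, 48, 45]
t=14: [7, 13, 7, 13]
t=15: [28, 15, 28, 15]
t=16: [42, 70, 42, 70]
t=17: [85, 113, 85, 113]
t=18: [78, 15, 78, 15]
t=19: [45, 96, 45, 96]
t=20: [33, 10, 33, 10]
t=21: [30, 82, 30, 82]
t=22: [112, 86, 112, 86]
t=23: [18, 75, 18, 75]
t=24: [89, 52, 89, 52]
t=25: [25, 18, 25, 18]
t=26: [48, 64, 48, 64]
t=27: [56, 21, 56, 21]
t=28: [52, 41, 52, 41]
t=29: [103, 38, 103, 38]
t=30: [99, 65, 99, 65]
t=31: [63, 49, 63, 49]
t=32: [23, 54, 23, 54]
t=33: [36, 57, 36, 57]
t=34: [49, 92, 49, 92]
t=35: [24, 19, 24, 19]
t=36: [50, 62, 50, 62]
t=37: [52, 25, 52, 25]
t=38: [61, 32, 61, 32]
t=39: [83, 58, 83, 58]
t=40: [54, 110, 54, 110]
t=41: [73, 39, 73, 39]
t=42: [106, 92, 106, 92]
t=43: [31, 62, 31, 62]
t=44: [60, 81, 60, 81]
t=45: [105, 59, 105, 59]
t=46: [50, 62, 50, 62]

Answer: 10
Key observation: The state at step 36, [50, 62, 50, 62], reappears at step 46 — and no state repeats earlier — so the cycle the system enters has period 10.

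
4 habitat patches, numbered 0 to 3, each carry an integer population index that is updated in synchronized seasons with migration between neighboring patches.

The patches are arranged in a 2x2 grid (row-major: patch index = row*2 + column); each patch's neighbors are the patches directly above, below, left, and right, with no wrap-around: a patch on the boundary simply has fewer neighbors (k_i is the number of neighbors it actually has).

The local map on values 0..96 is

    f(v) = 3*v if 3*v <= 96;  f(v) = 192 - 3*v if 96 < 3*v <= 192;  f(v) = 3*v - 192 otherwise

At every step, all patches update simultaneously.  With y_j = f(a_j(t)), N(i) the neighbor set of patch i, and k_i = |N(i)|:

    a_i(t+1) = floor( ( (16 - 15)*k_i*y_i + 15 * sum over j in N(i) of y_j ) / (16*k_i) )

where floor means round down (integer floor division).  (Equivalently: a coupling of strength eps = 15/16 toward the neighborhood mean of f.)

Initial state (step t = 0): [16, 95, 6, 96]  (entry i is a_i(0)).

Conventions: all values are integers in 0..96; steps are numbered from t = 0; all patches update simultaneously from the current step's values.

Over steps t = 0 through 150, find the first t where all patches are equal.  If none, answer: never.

Answer: 24
Key observation: Synchronization is absorbing here: once all patches are equal they stay equal, and step 24 is the first all-equal step.

Derivation:
t=0: [16, 95, 6, 96]  (not all equal)
t=1: [55, 73, 68, 58]  (not all equal)
t=2: [19, 22, 21, 19]  (not all equal)
t=3: [64, 57, 57, 64]  (not all equal)
t=4: [19, 1, 1, 19]  (not all equal)
t=5: [6, 53, 53, 6]  (not all equal)
t=6: [32, 18, 18, 32]  (not all equal)
t=7: [56, 93, 93, 56]  (not all equal)
t=8: [83, 27, 27, 83]  (not all equal)
t=9: [79, 58, 58, 79]  (not all equal)
t=10: [19, 43, 43, 19]  (not all equal)
t=11: [62, 57, 57, 62]  (not all equal)
t=12: [20, 6, 6, 20]  (not all equal)
t=13: [20, 57, 57, 20]  (not all equal)
t=14: [23, 57, 57, 23]  (not all equal)
t=15: [24, 66, 66, 24]  (not all equal)
t=16: [10, 67, 67, 10]  (not all equal)
t=17: [10, 28, 28, 10]  (not all equal)
t=18: [80, 33, 33, 80]  (not all equal)
t=19: [90, 50, 50, 90]  (not all equal)
t=20: [44, 75, 75, 44]  (not all equal)
t=21: [34, 58, 58, 34]  (not all equal)
t=22: [22, 85, 85, 22]  (not all equal)
t=23: [63, 65, 65, 63]  (not all equal)
t=24: [3, 3, 3, 3]  (all equal)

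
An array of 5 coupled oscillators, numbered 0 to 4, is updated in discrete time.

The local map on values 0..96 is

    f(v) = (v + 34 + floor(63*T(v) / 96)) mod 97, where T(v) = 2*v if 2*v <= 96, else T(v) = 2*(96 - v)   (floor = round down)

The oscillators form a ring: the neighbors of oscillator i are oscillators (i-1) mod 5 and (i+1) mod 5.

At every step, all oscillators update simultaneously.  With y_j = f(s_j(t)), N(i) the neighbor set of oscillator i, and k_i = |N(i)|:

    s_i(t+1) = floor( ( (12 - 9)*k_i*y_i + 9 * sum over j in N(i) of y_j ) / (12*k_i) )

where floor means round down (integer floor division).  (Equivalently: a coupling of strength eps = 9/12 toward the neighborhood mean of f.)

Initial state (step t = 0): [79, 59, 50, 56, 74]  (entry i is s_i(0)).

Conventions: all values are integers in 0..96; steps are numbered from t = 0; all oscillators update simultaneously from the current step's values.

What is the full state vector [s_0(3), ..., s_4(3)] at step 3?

Answer: [10, 13, 17, 14, 10]

Derivation:
t=0: [79, 59, 50, 56, 74]
t=1: [40, 42, 45, 43, 40]
t=2: [30, 34, 36, 35, 31]
t=3: [10, 13, 17, 14, 10]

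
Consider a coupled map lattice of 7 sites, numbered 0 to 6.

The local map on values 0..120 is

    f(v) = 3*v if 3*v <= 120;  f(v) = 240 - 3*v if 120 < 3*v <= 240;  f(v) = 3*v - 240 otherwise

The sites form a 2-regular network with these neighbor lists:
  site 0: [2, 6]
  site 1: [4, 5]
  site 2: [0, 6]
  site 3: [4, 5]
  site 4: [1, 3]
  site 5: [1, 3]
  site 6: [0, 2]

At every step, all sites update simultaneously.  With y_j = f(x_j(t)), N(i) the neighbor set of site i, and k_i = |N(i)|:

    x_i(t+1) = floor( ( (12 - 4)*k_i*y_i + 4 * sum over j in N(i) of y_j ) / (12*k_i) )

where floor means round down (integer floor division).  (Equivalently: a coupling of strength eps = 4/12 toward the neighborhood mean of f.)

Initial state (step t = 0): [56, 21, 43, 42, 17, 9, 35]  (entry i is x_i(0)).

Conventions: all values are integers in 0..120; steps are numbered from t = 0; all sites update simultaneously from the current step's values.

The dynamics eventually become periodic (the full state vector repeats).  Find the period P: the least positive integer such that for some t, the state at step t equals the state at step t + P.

Simulating step by step:
t=0: [56, 21, 43, 42, 17, 9, 35]
t=1: [84, 55, 103, 89, 63, 47, 100]
t=2: [29, 75, 58, 43, 51, 83, 53]
t=3: [82, 26, 72, 90, 79, 27, 79]
t=4: [8, 66, 17, 34, 20, 72, 7]
t=5: [28, 42, 41, 82, 64, 40, 26]
t=6: [88, 104, 105, 32, 52, 100, 85]
t=7: [31, 72, 56, 88, 84, 68, 26]
t=8: [87, 24, 76, 24, 16, 32, 79]
t=9: [16, 72, 12, 72, 56, 88, 7]
t=10: [41, 32, 35, 32, 56, 24, 28]
t=11: [109, 88, 103, 88, 80, 80, 93]
t=12: [76, 16, 67, 16, 8, 8, 52]
t=13: [28, 40, 42, 40, 32, 32, 64]
t=14: [83, 112, 98, 112, 104, 104, 65]
t=15: [22, 88, 45, 88, 80, 80, 40]
t=16: [81, 16, 101, 16, 8, 8, 108]
t=17: [26, 40, 56, 40, 32, 32, 67]
t=18: [70, 112, 67, 112, 104, 104, 51]
t=19: [41, 88, 45, 88, 80, 80, 69]
t=20: [101, 16, 95, 16, 8, 8, 59]
t=21: [60, 40, 51, 40, 32, 32, 60]
t=22: [64, 112, 78, 112, 104, 104, 64]
t=23: [41, 88, 20, 88, 80, 80, 41]
t=24: [107, 16, 79, 16, 8, 8, 107]
t=25: [68, 40, 29, 40, 32, 32, 68]
t=26: [44, 112, 70, 112, 104, 104, 44]
t=27: [95, 88, 56, 88, 80, 80, 95]
t=28: [49, 16, 63, 16, 8, 8, 49]
t=29: [86, 40, 65, 40, 32, 32, 86]
t=30: [22, 112, 36, 112, 104, 104, 22]
t=31: [73, 88, 94, 88, 80, 80, 73]
t=32: [24, 16, 35, 16, 8, 8, 24]
t=33: [77, 40, 94, 40, 32, 32, 77]
t=34: [14, 112, 31, 112, 104, 104, 14]
t=35: [50, 88, 76, 88, 80, 80, 50]
t=36: [77, 16, 38, 16, 8, 8, 77]
t=37: [26, 40, 79, 40, 32, 32, 26]
t=38: [65, 112, 28, 112, 104, 104, 65]
t=39: [51, 88, 71, 88, 80, 80, 51]
t=40: [77, 16, 47, 16, 8, 8, 77]
t=41: [24, 40, 69, 40, 32, 32, 24]
t=42: [65, 112, 46, 112, 104, 104, 65]
t=43: [54, 88, 83, 88, 80, 80, 54]
t=44: [66, 16, 32, 16, 8, 8, 66]
t=45: [51, 40, 78, 40, 32, 32, 51]
t=46: [73, 112, 33, 112, 104, 104, 73]
t=47: [34, 88, 73, 88, 80, 80, 34]
t=48: [88, 16, 48, 16, 8, 8, 88]
t=49: [36, 40, 72, 40, 32, 32, 36]
t=50: [94, 112, 52, 112, 104, 104, 94]
t=51: [49, 88, 70, 88, 80, 80, 49]
t=52: [82, 16, 51, 16, 8, 8, 82]
t=53: [19, 40, 60, 40, 32, 32, 19]
t=54: [57, 112, 59, 112, 104, 104, 57]
t=55: [68, 88, 65, 88, 80, 80, 68]
t=56: [37, 16, 42, 16, 8, 8, 37]
t=57: [111, 40, 113, 40, 32, 32, 111]
t=58: [94, 112, 97, 112, 104, 104, 94]
t=59: [43, 88, 48, 88, 80, 80, 43]
t=60: [108, 16, 101, 16, 8, 8, 108]
t=61: [80, 40, 70, 40, 32, 32, 80]
t=62: [5, 112, 20, 112, 104, 104, 5]
t=63: [22, 88, 45, 88, 80, 80, 22]
t=64: [72, 16, 92, 16, 8, 8, 72]
t=65: [26, 40, 32, 40, 32, 32, 26]
t=66: [81, 112, 90, 112, 104, 104, 81]
t=67: [7, 88, 21, 88, 80, 80, 7]
t=68: [28, 16, 49, 16, 8, 8, 28]
t=69: [85, 40, 90, 40, 32, 32, 85]
t=70: [17, 112, 25, 112, 104, 104, 17]
t=71: [55, 88, 67, 88, 80, 80, 55]
t=72: [69, 16, 51, 16, 8, 8, 69]
t=73: [42, 40, 69, 40, 32, 32, 42]
t=74: [100, 112, 60, 112, 104, 104, 100]
t=75: [60, 88, 60, 88, 80, 80, 60]
t=76: [60, 16, 60, 16, 8, 8, 60]
t=77: [60, 40, 60, 40, 32, 32, 60]
t=78: [60, 112, 60, 112, 104, 104, 60]
t=79: [60, 88, 60, 88, 80, 80, 60]

Answer: 4
Key observation: The state at step 75, [60, 88, 60, 88, 80, 80, 60], reappears at step 79 — and no state repeats earlier — so the cycle the system enters has period 4.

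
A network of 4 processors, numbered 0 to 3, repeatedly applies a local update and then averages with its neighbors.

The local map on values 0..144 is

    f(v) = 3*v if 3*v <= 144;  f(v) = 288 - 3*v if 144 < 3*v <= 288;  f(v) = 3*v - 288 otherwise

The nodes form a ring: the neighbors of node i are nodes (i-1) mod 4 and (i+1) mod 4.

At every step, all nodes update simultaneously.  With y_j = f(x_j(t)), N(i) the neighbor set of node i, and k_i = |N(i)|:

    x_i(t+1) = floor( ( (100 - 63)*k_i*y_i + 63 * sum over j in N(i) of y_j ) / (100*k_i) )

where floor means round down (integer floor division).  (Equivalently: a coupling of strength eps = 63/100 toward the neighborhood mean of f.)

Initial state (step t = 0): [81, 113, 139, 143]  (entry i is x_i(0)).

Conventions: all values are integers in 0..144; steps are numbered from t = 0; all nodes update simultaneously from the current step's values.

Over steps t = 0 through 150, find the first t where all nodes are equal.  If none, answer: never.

Simulating step by step:
t=0: [81, 113, 139, 143]  (not all equal)
t=1: [77, 73, 108, 106]  (not all equal)
t=2: [52, 54, 44, 40]  (not all equal)
t=3: [126, 129, 126, 127]  (not all equal)
t=4: [93, 93, 93, 91]  (not all equal)
t=5: [10, 9, 10, 11]  (not all equal)
t=6: [30, 28, 30, 31]  (not all equal)
t=7: [89, 87, 89, 91]  (not all equal)
t=8: [21, 23, 21, 18]  (not all equal)
t=9: [62, 65, 62, 59]  (not all equal)
t=10: [102, 98, 102, 105]  (not all equal)
t=11: [17, 13, 17, 21]  (not all equal)
t=12: [51, 46, 51, 55]  (not all equal)
t=13: [132, 136, 132, 130]  (not all equal)
t=14: [109, 112, 109, 105]  (not all equal)
t=15: [38, 42, 38, 34]  (not all equal)
t=16: [114, 118, 114, 109]  (not all equal)
t=17: [53, 58, 53, 48]  (not all equal)
t=18: [129, 123, 129, 134]  (not all equal)
t=19: [98, 92, 98, 104]  (not all equal)
t=20: [13, 8, 13, 12]  (not all equal)
t=21: [33, 33, 33, 37]  (not all equal)
t=22: [102, 99, 102, 103]  (not all equal)
t=23: [16, 14, 16, 19]  (not all equal)
t=24: [48, 45, 48, 51]  (not all equal)
t=25: [138, 140, 138, 140]  (not all equal)
t=26: [129, 128, 129, 128]  (not all equal)
t=27: [97, 97, 97, 97]  (all equal)

Answer: 27
Key observation: Synchronization is absorbing here: once all nodes are equal they stay equal, and step 27 is the first all-equal step.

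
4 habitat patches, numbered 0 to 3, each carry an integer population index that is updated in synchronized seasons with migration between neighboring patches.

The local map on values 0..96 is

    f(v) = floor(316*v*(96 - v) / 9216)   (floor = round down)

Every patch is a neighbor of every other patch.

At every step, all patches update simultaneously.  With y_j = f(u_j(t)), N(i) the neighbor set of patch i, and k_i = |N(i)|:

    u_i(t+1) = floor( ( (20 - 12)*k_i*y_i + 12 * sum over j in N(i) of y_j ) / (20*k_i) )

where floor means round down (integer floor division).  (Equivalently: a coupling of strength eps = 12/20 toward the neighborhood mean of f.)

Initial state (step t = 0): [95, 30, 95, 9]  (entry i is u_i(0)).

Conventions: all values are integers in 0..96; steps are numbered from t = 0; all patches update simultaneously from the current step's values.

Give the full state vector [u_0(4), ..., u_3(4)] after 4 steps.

Answer: [54, 54, 54, 54]

Derivation:
t=0: [95, 30, 95, 9]
t=1: [20, 33, 20, 25]
t=2: [57, 61, 57, 59]
t=3: [75, 74, 75, 74]
t=4: [54, 54, 54, 54]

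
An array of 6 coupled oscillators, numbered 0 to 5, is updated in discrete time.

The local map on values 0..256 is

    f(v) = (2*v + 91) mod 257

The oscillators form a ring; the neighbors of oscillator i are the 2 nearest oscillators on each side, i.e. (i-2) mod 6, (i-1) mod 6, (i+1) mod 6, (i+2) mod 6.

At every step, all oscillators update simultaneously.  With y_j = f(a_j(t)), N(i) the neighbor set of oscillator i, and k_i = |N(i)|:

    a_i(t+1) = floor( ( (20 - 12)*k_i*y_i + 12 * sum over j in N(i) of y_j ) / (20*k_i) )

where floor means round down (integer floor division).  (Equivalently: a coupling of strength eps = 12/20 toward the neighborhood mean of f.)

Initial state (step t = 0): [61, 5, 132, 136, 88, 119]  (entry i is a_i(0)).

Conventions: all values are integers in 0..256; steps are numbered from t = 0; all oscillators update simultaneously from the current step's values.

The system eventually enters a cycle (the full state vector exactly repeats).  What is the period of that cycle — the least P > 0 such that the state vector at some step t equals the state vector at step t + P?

Simulating step by step:
t=0: [61, 5, 132, 136, 88, 119]
t=1: [127, 113, 103, 84, 77, 93]
t=2: [89, 46, 75, 55, 120, 67]
t=3: [113, 175, 166, 188, 131, 160]
t=4: [114, 162, 148, 174, 126, 144]
t=5: [99, 137, 125, 147, 108, 122]
t=6: [60, 91, 81, 99, 68, 78]
t=7: [195, 117, 174, 124, 202, 171]
t=8: [189, 126, 164, 132, 194, 162]
t=9: [179, 128, 157, 133, 183, 155]
t=10: [164, 123, 146, 127, 167, 144]
t=11: [139, 106, 125, 109, 141, 123]
t=12: [93, 67, 82, 69, 95, 80]
t=13: [121, 203, 176, 204, 122, 175]
t=14: [133, 199, 169, 200, 134, 169]
t=15: [141, 194, 169, 195, 142, 169]
t=16: [149, 191, 170, 192, 149, 170]
t=17: [157, 191, 174, 191, 157, 174]
t=18: [168, 195, 182, 195, 168, 182]
t=19: [186, 208, 197, 208, 186, 197]
t=20: [219, 236, 228, 236, 219, 228]
t=21: [25, 39, 32, 39, 25, 32]
t=22: [149, 160, 155, 160, 149, 155]
t=23: [138, 147, 143, 147, 138, 143]
t=24: [115, 122, 119, 122, 115, 119]
t=25: [68, 74, 71, 74, 68, 71]
t=26: [230, 235, 233, 235, 230, 233]
t=27: [40, 44, 42, 44, 40, 42]
t=28: [173, 176, 175, 176, 173, 175]
t=29: [182, 184, 183, 184, 182, 183]
t=30: [199, 200, 200, 200, 199, 200]
t=31: [232, 233, 233, 233, 232, 233]
t=32: [41, 42, 42, 42, 41, 42]
t=33: [173, 174, 174, 174, 173, 174]
t=34: [180, 181, 181, 181, 180, 181]
t=35: [194, 195, 195, 195, 194, 195]
t=36: [222, 223, 223, 223, 222, 223]
t=37: [21, 22, 22, 22, 21, 22]
t=38: [133, 134, 134, 134, 133, 134]
t=39: [100, 101, 101, 101, 100, 101]
t=40: [34, 35, 35, 35, 34, 35]
t=41: [159, 160, 160, 160, 159, 160]
t=42: [152, 153, 153, 153, 152, 153]
t=43: [138, 139, 139, 139, 138, 139]
t=44: [110, 111, 111, 111, 110, 111]
t=45: [54, 55, 55, 55, 54, 55]
t=46: [199, 200, 200, 200, 199, 200]

Answer: 16
Key observation: The state at step 30, [199, 200, 200, 200, 199, 200], reappears at step 46 — and no state repeats earlier — so the cycle the system enters has period 16.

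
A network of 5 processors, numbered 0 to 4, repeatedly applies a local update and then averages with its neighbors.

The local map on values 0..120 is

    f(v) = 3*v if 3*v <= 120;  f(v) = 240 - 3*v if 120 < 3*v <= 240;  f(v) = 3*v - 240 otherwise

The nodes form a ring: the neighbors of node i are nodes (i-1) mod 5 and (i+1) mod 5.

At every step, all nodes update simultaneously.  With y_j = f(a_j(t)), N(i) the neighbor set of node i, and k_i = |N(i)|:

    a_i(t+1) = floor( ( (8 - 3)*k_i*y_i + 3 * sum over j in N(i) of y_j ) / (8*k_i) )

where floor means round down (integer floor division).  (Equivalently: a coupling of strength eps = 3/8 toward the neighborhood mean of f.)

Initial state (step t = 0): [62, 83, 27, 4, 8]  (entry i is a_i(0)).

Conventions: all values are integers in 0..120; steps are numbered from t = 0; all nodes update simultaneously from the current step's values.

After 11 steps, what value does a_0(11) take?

Answer: a_0(11) = 42

Derivation:
t=0: [62, 83, 27, 4, 8]
t=1: [39, 30, 54, 27, 27]
t=2: [105, 92, 80, 80, 87]
t=3: [57, 36, 6, 3, 27]
t=4: [78, 83, 33, 24, 65]
t=5: [13, 25, 77, 72, 42]
t=6: [59, 55, 24, 38, 83]
t=7: [55, 72, 80, 86, 38]
t=8: [72, 29, 7, 32, 88]
t=9: [35, 62, 47, 68, 37]
t=10: [96, 72, 78, 61, 95]
t=11: [42, 25, 18, 45, 47]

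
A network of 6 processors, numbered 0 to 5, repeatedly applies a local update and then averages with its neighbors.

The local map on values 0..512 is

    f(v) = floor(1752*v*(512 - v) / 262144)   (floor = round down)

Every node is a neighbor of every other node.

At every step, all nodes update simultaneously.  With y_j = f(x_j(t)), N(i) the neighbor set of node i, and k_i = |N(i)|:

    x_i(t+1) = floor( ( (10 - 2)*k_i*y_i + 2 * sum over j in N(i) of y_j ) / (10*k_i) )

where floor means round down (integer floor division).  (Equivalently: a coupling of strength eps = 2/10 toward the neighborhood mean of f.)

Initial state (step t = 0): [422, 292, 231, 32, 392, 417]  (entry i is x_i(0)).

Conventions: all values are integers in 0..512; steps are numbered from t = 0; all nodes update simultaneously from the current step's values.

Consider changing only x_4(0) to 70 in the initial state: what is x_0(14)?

Answer: x_0(14) = 432
Key observation: This trace re-runs the system from the modified initial state.

Derivation:
t=0: [422, 292, 231, 32, 70, 417]
t=1: [259, 393, 396, 145, 224, 268]
t=2: [423, 328, 324, 360, 418, 423]
t=3: [268, 383, 386, 354, 276, 268]
t=4: [425, 344, 340, 376, 424, 425]
t=5: [262, 367, 370, 333, 263, 262]
t=6: [428, 366, 363, 399, 428, 428]
t=7: [251, 340, 343, 298, 251, 251]
t=8: [432, 396, 394, 424, 432, 432]
t=9: [237, 295, 297, 251, 237, 237]
t=10: [434, 428, 427, 435, 434, 434]
t=11: [227, 237, 239, 224, 227, 227]
t=12: [432, 434, 435, 431, 432, 432]
t=13: [229, 226, 224, 231, 229, 229]
t=14: [432, 431, 431, 432, 432, 432]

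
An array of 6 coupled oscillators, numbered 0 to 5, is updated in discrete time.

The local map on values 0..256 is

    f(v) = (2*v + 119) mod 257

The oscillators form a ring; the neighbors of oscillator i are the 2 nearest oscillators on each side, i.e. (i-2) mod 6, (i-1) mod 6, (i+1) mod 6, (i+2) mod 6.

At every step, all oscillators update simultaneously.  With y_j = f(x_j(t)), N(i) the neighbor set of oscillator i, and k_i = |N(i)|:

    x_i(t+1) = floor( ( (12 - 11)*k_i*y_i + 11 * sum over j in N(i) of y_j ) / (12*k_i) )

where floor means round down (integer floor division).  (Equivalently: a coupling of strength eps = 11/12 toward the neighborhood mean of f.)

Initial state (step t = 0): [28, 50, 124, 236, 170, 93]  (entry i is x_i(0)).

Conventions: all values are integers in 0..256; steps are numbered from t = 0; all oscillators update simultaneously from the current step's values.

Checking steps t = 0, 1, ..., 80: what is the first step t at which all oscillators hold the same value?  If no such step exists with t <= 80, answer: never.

Simulating step by step:
t=0: [28, 50, 124, 236, 170, 93]  (not all equal)
t=1: [147, 112, 163, 139, 110, 158]  (not all equal)
t=2: [135, 158, 122, 134, 158, 121]  (not all equal)
t=3: [140, 123, 150, 140, 123, 150]  (not all equal)
t=4: [135, 148, 128, 135, 148, 128]  (not all equal)
t=5: [137, 127, 142, 137, 127, 142]  (not all equal)
t=6: [131, 138, 127, 131, 138, 127]  (not all equal)
t=7: [126, 121, 129, 126, 121, 129]  (not all equal)
t=8: [112, 115, 109, 112, 115, 109]  (not all equal)
t=9: [86, 83, 88, 86, 83, 88]  (not all equal)
t=10: [33, 35, 31, 33, 35, 31]  (not all equal)
t=11: [185, 183, 186, 185, 183, 186]  (not all equal)
t=12: [231, 232, 230, 231, 232, 230]  (not all equal)
t=13: [67, 66, 67, 67, 66, 67]  (not all equal)
t=14: [252, 252, 252, 252, 252, 252]  (all equal)

Answer: 14
Key observation: Synchronization is absorbing here: once all oscillators are equal they stay equal, and step 14 is the first all-equal step.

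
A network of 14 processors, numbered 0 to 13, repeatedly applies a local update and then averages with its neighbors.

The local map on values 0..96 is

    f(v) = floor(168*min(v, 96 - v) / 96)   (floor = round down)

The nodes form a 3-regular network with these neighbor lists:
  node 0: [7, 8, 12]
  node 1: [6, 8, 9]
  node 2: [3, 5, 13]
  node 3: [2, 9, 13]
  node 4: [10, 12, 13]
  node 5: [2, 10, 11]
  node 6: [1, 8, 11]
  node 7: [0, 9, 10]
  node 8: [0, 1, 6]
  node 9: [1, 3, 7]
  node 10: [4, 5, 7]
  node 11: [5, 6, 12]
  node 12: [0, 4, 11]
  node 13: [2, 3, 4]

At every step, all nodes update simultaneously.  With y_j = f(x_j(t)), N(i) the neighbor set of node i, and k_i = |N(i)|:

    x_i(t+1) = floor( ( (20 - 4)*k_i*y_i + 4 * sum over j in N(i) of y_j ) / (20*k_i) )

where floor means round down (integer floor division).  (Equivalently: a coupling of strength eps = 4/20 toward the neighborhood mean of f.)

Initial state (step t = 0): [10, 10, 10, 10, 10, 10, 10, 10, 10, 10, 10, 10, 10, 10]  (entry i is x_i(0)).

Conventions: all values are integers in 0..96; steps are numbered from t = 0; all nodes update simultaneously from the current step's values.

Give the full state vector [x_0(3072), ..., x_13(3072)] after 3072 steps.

Answer: [45, 45, 45, 45, 45, 45, 45, 45, 45, 45, 45, 45, 45, 45]
Key observation: The state at step 10, [73, 73, 73, 73, 73, 73, 73, 73, 73, 73, 73, 73, 73, 73], reappears at step 17: the system is in a cycle of period 7 from step 10 on.  Therefore the state at step 3072 equals the state at step 10 + ((3072 - 10) mod 7) = 13, which is [45, 45, 45, 45, 45, 45, 45, 45, 45, 45, 45, 45, 45, 45].

Derivation:
t=0: [10, 10, 10, 10, 10, 10, 10, 10, 10, 10, 10, 10, 10, 10]
t=1: [17, 17, 17, 17, 17, 17, 17, 17, 17, 17, 17, 17, 17, 17]
t=2: [29, 29, 29, 29, 29, 29, 29, 29, 29, 29, 29, 29, 29, 29]
t=3: [50, 50, 50, 50, 50, 50, 50, 50, 50, 50, 50, 50, 50, 50]
t=4: [80, 80, 80, 80, 80, 80, 80, 80, 80, 80, 80, 80, 80, 80]
t=5: [28, 28, 28, 28, 28, 28, 28, 28, 28, 28, 28, 28, 28, 28]
t=6: [49, 49, 49, 49, 49, 49, 49, 49, 49, 49, 49, 49, 49, 49]
t=7: [82, 82, 82, 82, 82, 82, 82, 82, 82, 82, 82, 82, 82, 82]
t=8: [24, 24, 24, 24, 24, 24, 24, 24, 24, 24, 24, 24, 24, 24]
t=9: [42, 42, 42, 42, 42, 42, 42, 42, 42, 42, 42, 42, 42, 42]
t=10: [73, 73, 73, 73, 73, 73, 73, 73, 73, 73, 73, 73, 73, 73]
t=11: [40, 40, 40, 40, 40, 40, 40, 40, 40, 40, 40, 40, 40, 40]
t=12: [70, 70, 70, 70, 70, 70, 70, 70, 70, 70, 70, 70, 70, 70]
t=13: [45, 45, 45, 45, 45, 45, 45, 45, 45, 45, 45, 45, 45, 45]
t=14: [78, 78, 78, 78, 78, 78, 78, 78, 78, 78, 78, 78, 78, 78]
t=15: [31, 31, 31, 31, 31, 31, 31, 31, 31, 31, 31, 31, 31, 31]
t=16: [54, 54, 54, 54, 54, 54, 54, 54, 54, 54, 54, 54, 54, 54]
t=17: [73, 73, 73, 73, 73, 73, 73, 73, 73, 73, 73, 73, 73, 73]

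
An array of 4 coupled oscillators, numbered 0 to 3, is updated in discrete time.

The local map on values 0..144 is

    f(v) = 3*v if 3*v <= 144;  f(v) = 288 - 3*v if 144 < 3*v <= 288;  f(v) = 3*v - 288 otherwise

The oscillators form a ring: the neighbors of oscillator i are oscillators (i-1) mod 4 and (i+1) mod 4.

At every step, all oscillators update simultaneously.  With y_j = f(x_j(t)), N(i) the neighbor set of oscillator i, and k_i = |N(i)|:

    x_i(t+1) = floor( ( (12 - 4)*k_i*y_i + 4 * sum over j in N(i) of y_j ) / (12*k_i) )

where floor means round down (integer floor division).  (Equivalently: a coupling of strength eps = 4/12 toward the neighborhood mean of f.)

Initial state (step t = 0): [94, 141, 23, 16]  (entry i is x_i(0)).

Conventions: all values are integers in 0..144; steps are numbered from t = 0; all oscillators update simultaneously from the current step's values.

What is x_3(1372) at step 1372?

Simulating step by step:
t=0: [94, 141, 23, 16]
t=1: [34, 102, 76, 44]
t=2: [93, 39, 65, 115]
t=3: [35, 95, 91, 55]
t=4: [91, 22, 31, 102]
t=5: [24, 62, 76, 30]
t=6: [80, 90, 72, 82]
t=7: [42, 32, 58, 48]
t=8: [124, 104, 116, 136]
t=9: [80, 40, 64, 104]
t=10: [56, 104, 88, 40]
t=11: [104, 40, 40, 104]
t=12: [40, 104, 104, 40]
t=13: [104, 40, 40, 104]

Answer: x_3(1372) = 40
Key observation: The state at step 11, [104, 40, 40, 104], reappears at step 13: the system is in a cycle of period 2 from step 11 on.  Therefore the state at step 1372 equals the state at step 11 + ((1372 - 11) mod 2) = 12, which is [40, 104, 104, 40].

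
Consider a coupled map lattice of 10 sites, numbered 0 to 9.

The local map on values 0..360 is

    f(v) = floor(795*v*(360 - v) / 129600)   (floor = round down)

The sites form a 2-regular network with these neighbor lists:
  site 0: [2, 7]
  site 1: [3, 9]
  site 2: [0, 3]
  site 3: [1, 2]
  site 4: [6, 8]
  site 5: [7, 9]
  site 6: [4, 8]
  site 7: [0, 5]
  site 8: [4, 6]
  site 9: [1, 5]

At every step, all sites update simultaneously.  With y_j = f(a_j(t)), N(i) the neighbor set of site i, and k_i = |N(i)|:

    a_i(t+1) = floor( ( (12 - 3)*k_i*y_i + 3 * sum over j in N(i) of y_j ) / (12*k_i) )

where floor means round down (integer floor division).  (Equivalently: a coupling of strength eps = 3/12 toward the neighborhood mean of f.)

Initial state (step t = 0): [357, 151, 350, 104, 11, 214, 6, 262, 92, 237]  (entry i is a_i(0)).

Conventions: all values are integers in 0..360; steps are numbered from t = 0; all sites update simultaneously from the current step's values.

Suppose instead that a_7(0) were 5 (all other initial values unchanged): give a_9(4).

Simulating step by step:
t=0: [357, 151, 350, 104, 11, 214, 6, 5, 92, 237]
t=1: [8, 187, 36, 149, 37, 166, 31, 32, 117, 181]
t=2: [29, 197, 79, 177, 84, 180, 77, 74, 147, 197]
t=3: [76, 196, 134, 190, 147, 189, 141, 128, 178, 196]
t=4: [144, 197, 180, 196, 192, 195, 190, 177, 196, 197]

Answer: a_9(4) = 197
Key observation: This trace re-runs the system from the modified initial state.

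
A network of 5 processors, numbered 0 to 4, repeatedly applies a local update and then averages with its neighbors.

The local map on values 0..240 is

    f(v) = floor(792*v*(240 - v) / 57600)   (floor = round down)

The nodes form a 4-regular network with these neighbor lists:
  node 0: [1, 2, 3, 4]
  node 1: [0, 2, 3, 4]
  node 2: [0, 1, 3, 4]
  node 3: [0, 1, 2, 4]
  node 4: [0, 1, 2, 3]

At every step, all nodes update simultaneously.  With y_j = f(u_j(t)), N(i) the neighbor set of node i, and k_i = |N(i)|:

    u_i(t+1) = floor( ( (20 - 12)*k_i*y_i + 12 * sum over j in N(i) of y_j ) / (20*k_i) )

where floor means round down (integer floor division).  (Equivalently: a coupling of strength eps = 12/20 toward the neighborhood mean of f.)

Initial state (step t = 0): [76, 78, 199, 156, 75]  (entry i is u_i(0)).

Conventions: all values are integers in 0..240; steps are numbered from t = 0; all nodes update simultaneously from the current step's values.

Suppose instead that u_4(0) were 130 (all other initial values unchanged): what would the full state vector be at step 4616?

Simulating step by step:
t=0: [76, 78, 199, 156, 130]
t=1: [167, 168, 152, 169, 173]
t=2: [167, 167, 171, 166, 165]
t=3: [166, 166, 165, 167, 167]
t=4: [168, 168, 168, 167, 167]
t=5: [166, 166, 166, 166, 166]
t=6: [168, 168, 168, 168, 168]
t=7: [166, 166, 166, 166, 166]

Answer: [168, 168, 168, 168, 168]
Key observation: The state at step 5, [166, 166, 166, 166, 166], reappears at step 7: the system is in a cycle of period 2 from step 5 on.  Therefore the state at step 4616 equals the state at step 5 + ((4616 - 5) mod 2) = 6, which is [168, 168, 168, 168, 168].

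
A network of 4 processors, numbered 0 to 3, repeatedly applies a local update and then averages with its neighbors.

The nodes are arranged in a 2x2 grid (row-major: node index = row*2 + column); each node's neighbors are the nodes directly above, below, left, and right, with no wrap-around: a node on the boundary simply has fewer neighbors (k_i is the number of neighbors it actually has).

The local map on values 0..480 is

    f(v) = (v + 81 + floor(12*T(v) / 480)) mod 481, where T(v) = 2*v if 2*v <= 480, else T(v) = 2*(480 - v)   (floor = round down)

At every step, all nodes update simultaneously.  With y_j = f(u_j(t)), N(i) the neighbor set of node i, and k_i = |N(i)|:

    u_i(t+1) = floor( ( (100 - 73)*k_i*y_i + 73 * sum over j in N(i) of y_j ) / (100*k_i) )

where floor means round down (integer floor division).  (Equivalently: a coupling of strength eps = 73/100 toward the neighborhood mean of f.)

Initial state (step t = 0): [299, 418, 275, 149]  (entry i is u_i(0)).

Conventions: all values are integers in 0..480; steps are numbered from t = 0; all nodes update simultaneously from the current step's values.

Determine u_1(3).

Simulating step by step:
t=0: [299, 418, 275, 149]
t=1: [246, 234, 327, 205]
t=2: [361, 319, 343, 350]
t=3: [426, 432, 438, 423]

Answer: u_1(3) = 432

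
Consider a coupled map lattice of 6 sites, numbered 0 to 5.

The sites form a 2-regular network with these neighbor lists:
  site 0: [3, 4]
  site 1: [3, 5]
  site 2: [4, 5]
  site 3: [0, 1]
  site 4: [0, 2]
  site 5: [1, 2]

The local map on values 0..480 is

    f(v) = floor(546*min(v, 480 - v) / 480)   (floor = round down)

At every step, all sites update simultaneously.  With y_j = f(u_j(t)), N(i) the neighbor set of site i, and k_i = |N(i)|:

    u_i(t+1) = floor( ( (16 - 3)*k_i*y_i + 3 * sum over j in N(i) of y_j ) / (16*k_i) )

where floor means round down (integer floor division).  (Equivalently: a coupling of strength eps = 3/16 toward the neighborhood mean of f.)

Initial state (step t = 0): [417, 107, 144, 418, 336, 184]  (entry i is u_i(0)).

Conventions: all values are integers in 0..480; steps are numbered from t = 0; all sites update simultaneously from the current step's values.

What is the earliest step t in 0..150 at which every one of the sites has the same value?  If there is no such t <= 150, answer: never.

Simulating step by step:
t=0: [417, 107, 144, 418, 336, 184]  (not all equal)
t=1: [79, 124, 167, 74, 154, 196]  (not all equal)
t=2: [96, 143, 190, 89, 168, 211]  (not all equal)
t=3: [115, 163, 215, 107, 185, 230]  (not all equal)
t=4: [136, 186, 242, 127, 205, 252]  (not all equal)
t=5: [160, 209, 265, 151, 229, 255]  (not all equal)
t=6: [188, 232, 246, 178, 251, 252]  (not all equal)
t=7: [216, 256, 264, 208, 256, 260]  (not all equal)
t=8: [245, 251, 246, 238, 252, 249]  (not all equal)
t=9: [266, 261, 264, 268, 260, 262]  (not all equal)
t=10: [243, 248, 245, 241, 248, 247]  (not all equal)
t=11: [268, 263, 266, 270, 263, 265]  (not all equal)
t=12: [241, 245, 243, 239, 245, 244]  (not all equal)
t=13: [270, 267, 268, 270, 267, 268]  (not all equal)
t=14: [238, 241, 241, 238, 241, 241]  (not all equal)
t=15: [270, 270, 271, 270, 270, 271]  (not all equal)
t=16: [238, 237, 237, 238, 237, 237]  (not all equal)
t=17: [269, 269, 269, 269, 269, 269]  (all equal)

Answer: 17
Key observation: Synchronization is absorbing here: once all sites are equal they stay equal, and step 17 is the first all-equal step.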